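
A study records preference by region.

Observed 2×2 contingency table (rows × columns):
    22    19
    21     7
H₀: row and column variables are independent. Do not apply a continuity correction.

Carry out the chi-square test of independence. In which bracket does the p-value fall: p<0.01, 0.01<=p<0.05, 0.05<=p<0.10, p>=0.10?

Row totals [41, 28], col totals [43, 26], n=69
χ² = (22−25.55)²/25.55 + (19−15.45)²/15.45 + (21−17.45)²/17.45 + (7−10.55)²/10.55 = 3.2270
df = 1
p-value (upper-tail) = 0.07243
→ bracket: 0.05<=p<0.10

p-value bracket: 0.05<=p<0.10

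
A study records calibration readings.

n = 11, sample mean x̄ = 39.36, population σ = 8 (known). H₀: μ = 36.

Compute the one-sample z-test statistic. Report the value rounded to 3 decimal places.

SE = σ/√n = 8/√11 = 2.4121
z = (x̄−μ₀)/SE = (39.36−36)/2.4121 = 1.3930

test statistic = 1.393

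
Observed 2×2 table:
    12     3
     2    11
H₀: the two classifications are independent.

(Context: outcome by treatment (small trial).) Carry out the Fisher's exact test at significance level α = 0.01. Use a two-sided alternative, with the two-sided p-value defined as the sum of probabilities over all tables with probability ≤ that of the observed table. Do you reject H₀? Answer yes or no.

reject H₀: yes

Margins: r₁=15, r₂=13, c₁=14, c₂=14, n=28
p_obs = C(15,12)·C(13,2)/C(28,14); sum pmf over tables with pmf ≤ p_obs
p-value (two-sided) = 0.00184
At α=0.01: p < α → reject H₀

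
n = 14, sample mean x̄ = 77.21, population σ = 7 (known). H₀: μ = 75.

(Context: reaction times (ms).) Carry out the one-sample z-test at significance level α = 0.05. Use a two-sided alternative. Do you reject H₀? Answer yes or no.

SE = σ/√n = 7/√14 = 1.8708
z = (x̄−μ₀)/SE = (77.21−75)/1.8708 = 1.1813
p-value (two-sided) = 0.23749
At α=0.05: p ≥ α → fail to reject H₀

reject H₀: no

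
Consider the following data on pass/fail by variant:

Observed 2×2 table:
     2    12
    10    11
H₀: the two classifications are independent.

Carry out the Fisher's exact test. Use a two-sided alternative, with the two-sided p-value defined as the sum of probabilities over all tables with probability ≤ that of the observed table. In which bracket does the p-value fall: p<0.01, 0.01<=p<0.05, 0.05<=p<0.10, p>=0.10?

p-value bracket: 0.05<=p<0.10

Margins: r₁=14, r₂=21, c₁=12, c₂=23, n=35
p_obs = C(14,2)·C(21,10)/C(35,12); sum pmf over tables with pmf ≤ p_obs
p-value (two-sided) = 0.06973
→ bracket: 0.05<=p<0.10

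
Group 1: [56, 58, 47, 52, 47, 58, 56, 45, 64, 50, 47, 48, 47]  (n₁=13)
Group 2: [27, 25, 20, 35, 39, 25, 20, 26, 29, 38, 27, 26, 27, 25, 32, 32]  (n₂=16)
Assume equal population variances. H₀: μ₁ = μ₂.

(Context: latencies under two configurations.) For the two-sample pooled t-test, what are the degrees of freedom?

df = n₁ + n₂ − 2 = 13 + 16 − 2 = 27

degrees of freedom = 27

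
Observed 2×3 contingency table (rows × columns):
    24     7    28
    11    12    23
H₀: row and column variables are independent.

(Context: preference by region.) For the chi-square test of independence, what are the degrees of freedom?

degrees of freedom = 2

df = (r−1)(c−1) = (2−1)·(3−1) = 2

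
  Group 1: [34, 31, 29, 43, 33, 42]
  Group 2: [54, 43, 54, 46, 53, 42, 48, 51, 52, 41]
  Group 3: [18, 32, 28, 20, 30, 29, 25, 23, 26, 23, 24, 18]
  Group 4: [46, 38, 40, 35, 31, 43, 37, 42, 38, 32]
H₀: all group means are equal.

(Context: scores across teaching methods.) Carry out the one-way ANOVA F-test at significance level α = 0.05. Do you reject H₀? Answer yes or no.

reject H₀: yes

Group means [35.33, 48.40, 24.67, 38.20], grand mean 36.158
SSB = Σnᵢ(x̄ᵢ−x̄)² = 3129.053; SSW = ΣΣ(x−x̄ᵢ)² = 838.000
MSB = 3129.053/3 = 1043.0175; MSW = 838.000/34 = 24.6471
F = MSB/MSW = 42.3181
df = (3, 34)
p-value (upper-tail) = 0.00000
At α=0.05: p < α → reject H₀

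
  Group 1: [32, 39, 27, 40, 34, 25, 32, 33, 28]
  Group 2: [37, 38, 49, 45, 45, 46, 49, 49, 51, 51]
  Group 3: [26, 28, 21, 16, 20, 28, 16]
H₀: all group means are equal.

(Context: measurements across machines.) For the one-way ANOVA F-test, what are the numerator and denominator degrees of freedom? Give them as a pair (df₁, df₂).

degrees of freedom = [2, 23]

k = 3 groups, N = 26 total
df = (k−1, N−k) = (3−1, 26−3) = (2, 23)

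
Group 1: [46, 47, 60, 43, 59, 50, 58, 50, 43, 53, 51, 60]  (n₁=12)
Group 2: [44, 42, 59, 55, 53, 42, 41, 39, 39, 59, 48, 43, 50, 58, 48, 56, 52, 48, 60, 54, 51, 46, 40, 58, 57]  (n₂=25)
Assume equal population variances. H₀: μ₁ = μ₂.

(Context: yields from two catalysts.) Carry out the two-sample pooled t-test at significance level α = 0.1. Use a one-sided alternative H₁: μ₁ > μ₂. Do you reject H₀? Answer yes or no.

reject H₀: no

x̄₁=51.667, s₁=6.358, n₁=12
x̄₂=49.680, s₂=7.046, n₂=25
s_p² = [11·6.358² + 24·7.046²]/35 = 46.7459
SE = √(s_p²·(1/12+1/25)) = 2.4011
t = (51.667−49.680)/2.4011 = 0.8274
df = 35
p-value (one-sided, H₁ greater) = 0.20681
At α=0.1: p ≥ α → fail to reject H₀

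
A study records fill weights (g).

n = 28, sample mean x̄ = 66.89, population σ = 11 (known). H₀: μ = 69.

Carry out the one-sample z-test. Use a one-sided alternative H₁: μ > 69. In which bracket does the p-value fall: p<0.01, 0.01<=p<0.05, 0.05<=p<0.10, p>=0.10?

p-value bracket: p>=0.10

SE = σ/√n = 11/√28 = 2.0788
z = (x̄−μ₀)/SE = (66.89−69)/2.0788 = -1.0150
p-value (one-sided, H₁ greater) = 0.84495
→ bracket: p>=0.10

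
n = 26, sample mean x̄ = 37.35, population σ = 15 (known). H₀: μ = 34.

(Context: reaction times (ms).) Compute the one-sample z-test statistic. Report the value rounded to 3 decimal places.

SE = σ/√n = 15/√26 = 2.9417
z = (x̄−μ₀)/SE = (37.35−34)/2.9417 = 1.1388

test statistic = 1.139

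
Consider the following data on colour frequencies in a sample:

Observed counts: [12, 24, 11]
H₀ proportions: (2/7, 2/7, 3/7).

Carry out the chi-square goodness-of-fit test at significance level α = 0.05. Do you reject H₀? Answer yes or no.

n = 47; E_i = n·p_i = [13.43, 13.43, 20.14]
χ² = (12−13.43)²/13.43 + (24−13.43)²/13.43 + (11−20.14)²/20.14 = 12.6241
df = 2
p-value (upper-tail) = 0.00181
At α=0.05: p < α → reject H₀

reject H₀: yes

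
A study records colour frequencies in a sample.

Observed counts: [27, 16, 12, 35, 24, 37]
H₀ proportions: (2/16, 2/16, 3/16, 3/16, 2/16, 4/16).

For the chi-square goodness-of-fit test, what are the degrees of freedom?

df = k − 1 = 6 − 1 = 5

degrees of freedom = 5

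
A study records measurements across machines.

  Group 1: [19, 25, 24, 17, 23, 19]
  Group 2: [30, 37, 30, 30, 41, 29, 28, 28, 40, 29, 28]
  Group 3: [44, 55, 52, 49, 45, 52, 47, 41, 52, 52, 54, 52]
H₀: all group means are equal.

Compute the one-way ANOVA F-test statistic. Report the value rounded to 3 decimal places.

test statistic = 94.047

Group means [21.17, 31.82, 49.58], grand mean 36.966
SSB = Σnᵢ(x̄ᵢ−x̄)² = 3699.579; SSW = ΣΣ(x−x̄ᵢ)² = 511.386
MSB = 3699.579/2 = 1849.7896; MSW = 511.386/26 = 19.6687
F = MSB/MSW = 94.0473
df = (2, 26)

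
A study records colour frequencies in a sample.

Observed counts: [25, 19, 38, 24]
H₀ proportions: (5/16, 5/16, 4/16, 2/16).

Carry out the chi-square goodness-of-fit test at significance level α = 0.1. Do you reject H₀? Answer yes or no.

n = 106; E_i = n·p_i = [33.12, 33.12, 26.50, 13.25]
χ² = (25−33.12)²/33.12 + (19−33.12)²/33.12 + (38−26.50)²/26.50 + (24−13.25)²/13.25 = 21.7283
df = 3
p-value (upper-tail) = 0.00007
At α=0.1: p < α → reject H₀

reject H₀: yes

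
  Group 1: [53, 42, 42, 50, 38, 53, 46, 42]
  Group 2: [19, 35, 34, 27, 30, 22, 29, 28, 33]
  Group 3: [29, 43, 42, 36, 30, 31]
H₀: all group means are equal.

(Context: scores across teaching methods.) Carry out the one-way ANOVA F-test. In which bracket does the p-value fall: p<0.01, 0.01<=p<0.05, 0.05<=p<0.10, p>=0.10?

p-value bracket: p<0.01

Group means [45.75, 28.56, 35.17], grand mean 36.261
SSB = Σnᵢ(x̄ᵢ−x̄)² = 1261.879; SSW = ΣΣ(x−x̄ᵢ)² = 646.556
MSB = 1261.879/2 = 630.9396; MSW = 646.556/20 = 32.3278
F = MSB/MSW = 19.5169
df = (2, 20)
p-value (upper-tail) = 0.00002
→ bracket: p<0.01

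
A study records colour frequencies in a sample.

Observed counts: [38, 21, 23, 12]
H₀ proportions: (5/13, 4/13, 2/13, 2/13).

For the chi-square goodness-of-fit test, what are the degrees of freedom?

degrees of freedom = 3

df = k − 1 = 4 − 1 = 3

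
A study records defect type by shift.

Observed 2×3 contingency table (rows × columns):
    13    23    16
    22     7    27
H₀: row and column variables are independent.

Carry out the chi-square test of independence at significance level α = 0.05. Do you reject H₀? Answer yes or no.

reject H₀: yes

Row totals [52, 56], col totals [35, 30, 43], n=108
χ² = (13−16.85)²/16.85 + (23−14.44)²/14.44 + (16−20.70)²/20.70 + (22−18.15)²/18.15 + (7−15.56)²/15.56 + (27−22.30)²/22.30 = 13.5320
df = 2
p-value (upper-tail) = 0.00115
At α=0.05: p < α → reject H₀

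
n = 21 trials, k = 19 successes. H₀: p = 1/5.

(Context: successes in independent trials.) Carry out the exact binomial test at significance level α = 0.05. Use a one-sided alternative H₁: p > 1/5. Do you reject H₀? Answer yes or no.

reject H₀: yes

Exact binomial: n=21, k=19, p₀=1/5=0.2000
P(X≥19) from Σ C(n,i)·p₀^i·(1−p₀)^(n−i)
p-value (one-sided, H₁ greater) = 0.00000
At α=0.05: p < α → reject H₀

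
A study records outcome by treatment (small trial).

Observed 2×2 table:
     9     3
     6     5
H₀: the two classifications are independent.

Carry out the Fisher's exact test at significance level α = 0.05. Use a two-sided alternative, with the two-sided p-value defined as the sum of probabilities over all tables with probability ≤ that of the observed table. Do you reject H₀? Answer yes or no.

Margins: r₁=12, r₂=11, c₁=15, c₂=8, n=23
p_obs = C(12,9)·C(11,6)/C(23,15); sum pmf over tables with pmf ≤ p_obs
p-value (two-sided) = 0.40032
At α=0.05: p ≥ α → fail to reject H₀

reject H₀: no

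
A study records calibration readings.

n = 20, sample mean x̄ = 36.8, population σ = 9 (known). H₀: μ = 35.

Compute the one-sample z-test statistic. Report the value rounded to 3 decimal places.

SE = σ/√n = 9/√20 = 2.0125
z = (x̄−μ₀)/SE = (36.8−35)/2.0125 = 0.8944

test statistic = 0.894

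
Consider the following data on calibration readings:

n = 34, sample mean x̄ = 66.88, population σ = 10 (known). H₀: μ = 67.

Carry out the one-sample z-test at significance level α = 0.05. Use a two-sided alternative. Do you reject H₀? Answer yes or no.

SE = σ/√n = 10/√34 = 1.7150
z = (x̄−μ₀)/SE = (66.88−67)/1.7150 = -0.0700
p-value (two-sided) = 0.94422
At α=0.05: p ≥ α → fail to reject H₀

reject H₀: no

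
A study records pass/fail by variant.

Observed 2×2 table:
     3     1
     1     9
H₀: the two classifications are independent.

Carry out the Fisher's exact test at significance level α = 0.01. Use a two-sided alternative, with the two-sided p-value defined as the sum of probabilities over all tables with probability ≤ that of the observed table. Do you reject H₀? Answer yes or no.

reject H₀: no

Margins: r₁=4, r₂=10, c₁=4, c₂=10, n=14
p_obs = C(4,3)·C(10,1)/C(14,4); sum pmf over tables with pmf ≤ p_obs
p-value (two-sided) = 0.04096
At α=0.01: p ≥ α → fail to reject H₀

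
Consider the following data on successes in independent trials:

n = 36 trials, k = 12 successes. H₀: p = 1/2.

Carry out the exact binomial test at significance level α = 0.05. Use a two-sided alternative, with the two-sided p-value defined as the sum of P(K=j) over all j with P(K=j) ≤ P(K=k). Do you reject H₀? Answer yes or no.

Exact binomial: n=36, k=12, p₀=1/2=0.5000
P(X=j) = C(n,j)·p₀^j·(1−p₀)^(n−j); p = Σ P(X=j) over j with P(X=j) ≤ P(X=12)
p-value (two-sided) = 0.06525
At α=0.05: p ≥ α → fail to reject H₀

reject H₀: no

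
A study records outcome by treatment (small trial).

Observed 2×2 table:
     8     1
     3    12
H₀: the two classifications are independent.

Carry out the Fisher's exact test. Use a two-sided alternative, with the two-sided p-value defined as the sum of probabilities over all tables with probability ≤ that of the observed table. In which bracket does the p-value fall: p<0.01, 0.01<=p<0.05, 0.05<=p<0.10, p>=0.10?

p-value bracket: p<0.01

Margins: r₁=9, r₂=15, c₁=11, c₂=13, n=24
p_obs = C(9,8)·C(15,3)/C(24,11); sum pmf over tables with pmf ≤ p_obs
p-value (two-sided) = 0.00223
→ bracket: p<0.01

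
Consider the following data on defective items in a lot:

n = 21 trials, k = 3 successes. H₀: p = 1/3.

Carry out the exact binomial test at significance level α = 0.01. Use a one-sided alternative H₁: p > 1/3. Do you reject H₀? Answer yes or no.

Exact binomial: n=21, k=3, p₀=1/3=0.3333
P(X≥3) from Σ C(n,i)·p₀^i·(1−p₀)^(n−i)
p-value (one-sided, H₁ greater) = 0.98717
At α=0.01: p ≥ α → fail to reject H₀

reject H₀: no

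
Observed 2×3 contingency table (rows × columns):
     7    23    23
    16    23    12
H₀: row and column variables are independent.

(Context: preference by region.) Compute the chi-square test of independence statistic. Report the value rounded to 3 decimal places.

Row totals [53, 51], col totals [23, 46, 35], n=104
χ² = (7−11.72)²/11.72 + (23−23.44)²/23.44 + (23−17.84)²/17.84 + (16−11.28)²/11.28 + (23−22.56)²/22.56 + (12−17.16)²/17.16 = 6.9430
df = 2

test statistic = 6.943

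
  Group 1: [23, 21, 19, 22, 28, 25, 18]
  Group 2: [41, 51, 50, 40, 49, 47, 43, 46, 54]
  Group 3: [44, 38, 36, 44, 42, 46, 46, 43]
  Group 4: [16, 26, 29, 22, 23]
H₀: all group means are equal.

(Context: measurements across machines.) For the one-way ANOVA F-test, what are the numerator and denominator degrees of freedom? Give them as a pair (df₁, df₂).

k = 4 groups, N = 29 total
df = (k−1, N−k) = (4−1, 29−4) = (3, 25)

degrees of freedom = [3, 25]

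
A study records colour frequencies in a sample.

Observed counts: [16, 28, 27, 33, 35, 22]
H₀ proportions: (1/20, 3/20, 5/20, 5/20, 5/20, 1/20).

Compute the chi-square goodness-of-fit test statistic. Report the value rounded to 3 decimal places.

test statistic = 38.992

n = 161; E_i = n·p_i = [8.05, 24.15, 40.25, 40.25, 40.25, 8.05]
χ² = (16−8.05)²/8.05 + (28−24.15)²/24.15 + (27−40.25)²/40.25 + (33−40.25)²/40.25 + (35−40.25)²/40.25 + (22−8.05)²/8.05 = 38.9917
df = 5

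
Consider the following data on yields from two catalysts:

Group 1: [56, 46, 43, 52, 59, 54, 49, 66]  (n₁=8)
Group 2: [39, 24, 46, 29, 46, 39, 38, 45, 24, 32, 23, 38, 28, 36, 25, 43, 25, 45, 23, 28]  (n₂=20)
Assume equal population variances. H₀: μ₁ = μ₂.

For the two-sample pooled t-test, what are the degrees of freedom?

degrees of freedom = 26

df = n₁ + n₂ − 2 = 8 + 20 − 2 = 26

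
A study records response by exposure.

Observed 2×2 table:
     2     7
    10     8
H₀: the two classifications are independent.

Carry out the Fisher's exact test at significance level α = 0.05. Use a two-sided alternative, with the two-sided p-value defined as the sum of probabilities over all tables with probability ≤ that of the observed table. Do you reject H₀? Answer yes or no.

Margins: r₁=9, r₂=18, c₁=12, c₂=15, n=27
p_obs = C(9,2)·C(18,10)/C(27,12); sum pmf over tables with pmf ≤ p_obs
p-value (two-sided) = 0.21724
At α=0.05: p ≥ α → fail to reject H₀

reject H₀: no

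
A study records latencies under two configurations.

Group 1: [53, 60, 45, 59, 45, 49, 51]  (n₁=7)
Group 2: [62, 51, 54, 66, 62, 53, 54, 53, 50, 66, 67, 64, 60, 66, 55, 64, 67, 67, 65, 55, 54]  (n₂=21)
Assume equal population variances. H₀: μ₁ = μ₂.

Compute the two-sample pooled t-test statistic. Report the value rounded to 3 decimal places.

test statistic = -3.008

x̄₁=51.714, s₁=6.075, n₁=7
x̄₂=59.762, s₂=6.147, n₂=21
s_p² = [6·6.075² + 20·6.147²]/26 = 37.5861
SE = √(s_p²·(1/7+1/21)) = 2.6757
t = (51.714−59.762)/2.6757 = -3.0077
df = 26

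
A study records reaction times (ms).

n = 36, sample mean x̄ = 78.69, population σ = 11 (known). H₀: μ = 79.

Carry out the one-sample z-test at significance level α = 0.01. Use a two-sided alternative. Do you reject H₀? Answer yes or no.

reject H₀: no

SE = σ/√n = 11/√36 = 1.8333
z = (x̄−μ₀)/SE = (78.69−79)/1.8333 = -0.1691
p-value (two-sided) = 0.86573
At α=0.01: p ≥ α → fail to reject H₀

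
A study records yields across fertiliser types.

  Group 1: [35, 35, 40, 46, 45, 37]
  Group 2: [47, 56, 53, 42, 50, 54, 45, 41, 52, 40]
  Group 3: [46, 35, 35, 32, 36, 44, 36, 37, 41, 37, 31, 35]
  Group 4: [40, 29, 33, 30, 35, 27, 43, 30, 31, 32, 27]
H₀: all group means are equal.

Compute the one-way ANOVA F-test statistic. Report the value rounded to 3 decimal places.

test statistic = 17.120

Group means [39.67, 48.00, 37.08, 32.45], grand mean 38.974
SSB = Σnᵢ(x̄ᵢ−x̄)² = 1327.997; SSW = ΣΣ(x−x̄ᵢ)² = 904.977
MSB = 1327.997/3 = 442.6657; MSW = 904.977/35 = 25.8565
F = MSB/MSW = 17.1201
df = (3, 35)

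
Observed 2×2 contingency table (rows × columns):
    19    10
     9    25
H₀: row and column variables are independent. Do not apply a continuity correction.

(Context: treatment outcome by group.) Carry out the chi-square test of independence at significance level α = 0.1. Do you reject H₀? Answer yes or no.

reject H₀: yes

Row totals [29, 34], col totals [28, 35], n=63
χ² = (19−12.89)²/12.89 + (10−16.11)²/16.11 + (9−15.11)²/15.11 + (25−18.89)²/18.89 = 9.6640
df = 1
p-value (upper-tail) = 0.00188
At α=0.1: p < α → reject H₀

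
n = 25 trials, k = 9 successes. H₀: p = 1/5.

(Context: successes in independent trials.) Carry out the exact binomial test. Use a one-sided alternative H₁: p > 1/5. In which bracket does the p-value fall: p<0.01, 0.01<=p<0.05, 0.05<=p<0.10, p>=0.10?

p-value bracket: 0.01<=p<0.05

Exact binomial: n=25, k=9, p₀=1/5=0.2000
P(X≥9) from Σ C(n,i)·p₀^i·(1−p₀)^(n−i)
p-value (one-sided, H₁ greater) = 0.04677
→ bracket: 0.01<=p<0.05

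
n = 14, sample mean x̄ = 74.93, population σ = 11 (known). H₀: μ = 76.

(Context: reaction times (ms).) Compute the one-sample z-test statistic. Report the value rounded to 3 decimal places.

test statistic = -0.364

SE = σ/√n = 11/√14 = 2.9399
z = (x̄−μ₀)/SE = (74.93−76)/2.9399 = -0.3640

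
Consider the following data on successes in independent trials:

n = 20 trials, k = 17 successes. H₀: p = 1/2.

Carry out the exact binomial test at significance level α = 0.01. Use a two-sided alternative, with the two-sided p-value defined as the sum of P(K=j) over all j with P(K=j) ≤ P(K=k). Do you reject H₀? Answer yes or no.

reject H₀: yes

Exact binomial: n=20, k=17, p₀=1/2=0.5000
P(X=j) = C(n,j)·p₀^j·(1−p₀)^(n−j); p = Σ P(X=j) over j with P(X=j) ≤ P(X=17)
p-value (two-sided) = 0.00258
At α=0.01: p < α → reject H₀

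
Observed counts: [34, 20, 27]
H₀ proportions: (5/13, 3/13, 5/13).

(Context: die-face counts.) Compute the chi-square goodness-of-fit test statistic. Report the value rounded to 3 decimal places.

n = 81; E_i = n·p_i = [31.15, 18.69, 31.15]
χ² = (34−31.15)²/31.15 + (20−18.69)²/18.69 + (27−31.15)²/31.15 = 0.9053
df = 2

test statistic = 0.905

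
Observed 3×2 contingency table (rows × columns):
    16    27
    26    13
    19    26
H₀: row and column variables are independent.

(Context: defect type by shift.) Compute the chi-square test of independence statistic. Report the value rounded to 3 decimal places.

Row totals [43, 39, 45], col totals [61, 66], n=127
χ² = (16−20.65)²/20.65 + (27−22.35)²/22.35 + (26−18.73)²/18.73 + (13−20.27)²/20.27 + (19−21.61)²/21.61 + (26−23.39)²/23.39 = 8.0518
df = 2

test statistic = 8.052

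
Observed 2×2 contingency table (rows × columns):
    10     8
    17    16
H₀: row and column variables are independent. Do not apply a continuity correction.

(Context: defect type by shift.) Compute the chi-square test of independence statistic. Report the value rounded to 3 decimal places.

Row totals [18, 33], col totals [27, 24], n=51
χ² = (10−9.53)²/9.53 + (8−8.47)²/8.47 + (17−17.47)²/17.47 + (16−15.53)²/15.53 = 0.0763
df = 1

test statistic = 0.076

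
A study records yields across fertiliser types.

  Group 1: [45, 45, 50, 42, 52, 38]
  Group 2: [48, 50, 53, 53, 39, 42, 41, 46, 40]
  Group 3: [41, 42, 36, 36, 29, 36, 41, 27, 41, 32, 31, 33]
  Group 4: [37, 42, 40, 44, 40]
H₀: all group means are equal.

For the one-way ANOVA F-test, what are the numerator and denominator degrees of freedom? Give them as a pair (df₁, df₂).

k = 4 groups, N = 32 total
df = (k−1, N−k) = (4−1, 32−4) = (3, 28)

degrees of freedom = [3, 28]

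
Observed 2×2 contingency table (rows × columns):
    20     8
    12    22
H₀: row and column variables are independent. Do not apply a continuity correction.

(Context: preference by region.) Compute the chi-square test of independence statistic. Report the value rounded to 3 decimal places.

Row totals [28, 34], col totals [32, 30], n=62
χ² = (20−14.45)²/14.45 + (8−13.55)²/13.55 + (12−17.55)²/17.55 + (22−16.45)²/16.45 = 8.0279
df = 1

test statistic = 8.028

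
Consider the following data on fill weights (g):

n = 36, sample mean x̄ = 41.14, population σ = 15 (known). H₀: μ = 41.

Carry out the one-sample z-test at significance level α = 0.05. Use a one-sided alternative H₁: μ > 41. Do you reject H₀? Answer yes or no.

SE = σ/√n = 15/√36 = 2.5000
z = (x̄−μ₀)/SE = (41.14−41)/2.5000 = 0.0560
p-value (one-sided, H₁ greater) = 0.47767
At α=0.05: p ≥ α → fail to reject H₀

reject H₀: no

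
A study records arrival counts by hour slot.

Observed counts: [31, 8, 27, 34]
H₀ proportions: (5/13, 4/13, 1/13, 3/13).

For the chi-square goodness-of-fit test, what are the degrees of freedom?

degrees of freedom = 3

df = k − 1 = 4 − 1 = 3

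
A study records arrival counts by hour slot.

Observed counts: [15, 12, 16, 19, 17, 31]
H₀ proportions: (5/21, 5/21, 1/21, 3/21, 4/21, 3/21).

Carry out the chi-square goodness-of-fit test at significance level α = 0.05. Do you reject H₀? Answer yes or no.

n = 110; E_i = n·p_i = [26.19, 26.19, 5.24, 15.71, 20.95, 15.71]
χ² = (15−26.19)²/26.19 + (12−26.19)²/26.19 + (16−5.24)²/5.24 + (19−15.71)²/15.71 + (17−20.95)²/20.95 + (31−15.71)²/15.71 = 50.8823
df = 5
p-value (upper-tail) = 0.00000
At α=0.05: p < α → reject H₀

reject H₀: yes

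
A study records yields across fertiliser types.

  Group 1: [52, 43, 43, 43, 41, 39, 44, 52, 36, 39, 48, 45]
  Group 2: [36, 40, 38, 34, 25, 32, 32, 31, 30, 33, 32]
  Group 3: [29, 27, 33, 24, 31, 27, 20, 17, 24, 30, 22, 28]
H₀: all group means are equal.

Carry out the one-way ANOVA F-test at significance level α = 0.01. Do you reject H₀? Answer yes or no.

Group means [43.75, 33.00, 26.00], grand mean 34.286
SSB = Σnᵢ(x̄ᵢ−x̄)² = 1916.893; SSW = ΣΣ(x−x̄ᵢ)² = 680.250
MSB = 1916.893/2 = 958.4464; MSW = 680.250/32 = 21.2578
F = MSB/MSW = 45.0868
df = (2, 32)
p-value (upper-tail) = 0.00000
At α=0.01: p < α → reject H₀

reject H₀: yes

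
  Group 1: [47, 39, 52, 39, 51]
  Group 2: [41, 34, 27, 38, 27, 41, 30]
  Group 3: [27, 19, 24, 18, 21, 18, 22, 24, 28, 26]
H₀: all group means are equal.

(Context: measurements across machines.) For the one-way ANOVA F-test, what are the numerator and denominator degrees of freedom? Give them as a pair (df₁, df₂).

degrees of freedom = [2, 19]

k = 3 groups, N = 22 total
df = (k−1, N−k) = (3−1, 22−3) = (2, 19)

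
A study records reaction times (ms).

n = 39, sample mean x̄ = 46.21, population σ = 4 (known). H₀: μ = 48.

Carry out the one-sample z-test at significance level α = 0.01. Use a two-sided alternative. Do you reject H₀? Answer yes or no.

SE = σ/√n = 4/√39 = 0.6405
z = (x̄−μ₀)/SE = (46.21−48)/0.6405 = -2.7946
p-value (two-sided) = 0.00520
At α=0.01: p < α → reject H₀

reject H₀: yes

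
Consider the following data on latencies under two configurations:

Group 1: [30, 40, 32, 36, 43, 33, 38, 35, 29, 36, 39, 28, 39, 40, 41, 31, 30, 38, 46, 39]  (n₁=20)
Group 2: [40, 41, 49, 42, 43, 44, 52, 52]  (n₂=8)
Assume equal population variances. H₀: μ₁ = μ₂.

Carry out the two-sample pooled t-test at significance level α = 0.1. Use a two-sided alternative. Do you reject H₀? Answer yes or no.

x̄₁=36.150, s₁=5.008, n₁=20
x̄₂=45.375, s₂=4.897, n₂=8
s_p² = [19·5.008² + 7·4.897²]/26 = 24.7856
SE = √(s_p²·(1/20+1/8)) = 2.0827
t = (36.150−45.375)/2.0827 = -4.4294
df = 26
p-value (two-sided) = 0.00015
At α=0.1: p < α → reject H₀

reject H₀: yes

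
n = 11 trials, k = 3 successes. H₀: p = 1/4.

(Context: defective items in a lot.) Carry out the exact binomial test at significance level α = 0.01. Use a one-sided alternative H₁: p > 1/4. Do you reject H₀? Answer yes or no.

Exact binomial: n=11, k=3, p₀=1/4=0.2500
P(X≥3) from Σ C(n,i)·p₀^i·(1−p₀)^(n−i)
p-value (one-sided, H₁ greater) = 0.54480
At α=0.01: p ≥ α → fail to reject H₀

reject H₀: no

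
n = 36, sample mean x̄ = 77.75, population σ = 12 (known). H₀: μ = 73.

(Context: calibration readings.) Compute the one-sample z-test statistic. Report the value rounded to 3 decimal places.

test statistic = 2.375

SE = σ/√n = 12/√36 = 2.0000
z = (x̄−μ₀)/SE = (77.75−73)/2.0000 = 2.3750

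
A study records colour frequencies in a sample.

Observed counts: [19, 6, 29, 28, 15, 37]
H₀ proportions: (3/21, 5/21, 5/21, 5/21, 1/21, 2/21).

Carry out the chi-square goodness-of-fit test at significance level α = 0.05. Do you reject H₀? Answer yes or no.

n = 134; E_i = n·p_i = [19.14, 31.90, 31.90, 31.90, 6.38, 12.76]
χ² = (19−19.14)²/19.14 + (6−31.90)²/31.90 + (29−31.90)²/31.90 + (28−31.90)²/31.90 + (15−6.38)²/6.38 + (37−12.76)²/12.76 = 79.4530
df = 5
p-value (upper-tail) = 0.00000
At α=0.05: p < α → reject H₀

reject H₀: yes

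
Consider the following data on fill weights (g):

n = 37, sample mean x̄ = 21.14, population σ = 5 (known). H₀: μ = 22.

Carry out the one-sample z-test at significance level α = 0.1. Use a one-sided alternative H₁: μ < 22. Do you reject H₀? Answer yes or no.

reject H₀: no

SE = σ/√n = 5/√37 = 0.8220
z = (x̄−μ₀)/SE = (21.14−22)/0.8220 = -1.0462
p-value (one-sided, H₁ less) = 0.14773
At α=0.1: p ≥ α → fail to reject H₀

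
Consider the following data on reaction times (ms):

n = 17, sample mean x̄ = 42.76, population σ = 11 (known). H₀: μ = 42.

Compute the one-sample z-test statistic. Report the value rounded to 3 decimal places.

SE = σ/√n = 11/√17 = 2.6679
z = (x̄−μ₀)/SE = (42.76−42)/2.6679 = 0.2849

test statistic = 0.285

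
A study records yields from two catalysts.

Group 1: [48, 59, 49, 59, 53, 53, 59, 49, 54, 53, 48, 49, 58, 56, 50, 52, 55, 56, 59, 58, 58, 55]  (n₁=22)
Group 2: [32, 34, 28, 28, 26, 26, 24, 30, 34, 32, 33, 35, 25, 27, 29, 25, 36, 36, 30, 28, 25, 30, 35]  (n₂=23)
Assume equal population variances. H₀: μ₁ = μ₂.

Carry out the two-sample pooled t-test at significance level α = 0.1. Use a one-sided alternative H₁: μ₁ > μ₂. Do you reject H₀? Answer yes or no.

reject H₀: yes

x̄₁=54.091, s₁=3.951, n₁=22
x̄₂=29.913, s₂=3.907, n₂=23
s_p² = [21·3.951² + 22·3.907²]/43 = 15.4336
SE = √(s_p²·(1/22+1/23)) = 1.1716
t = (54.091−29.913)/1.1716 = 20.6373
df = 43
p-value (one-sided, H₁ greater) = 0.00000
At α=0.1: p < α → reject H₀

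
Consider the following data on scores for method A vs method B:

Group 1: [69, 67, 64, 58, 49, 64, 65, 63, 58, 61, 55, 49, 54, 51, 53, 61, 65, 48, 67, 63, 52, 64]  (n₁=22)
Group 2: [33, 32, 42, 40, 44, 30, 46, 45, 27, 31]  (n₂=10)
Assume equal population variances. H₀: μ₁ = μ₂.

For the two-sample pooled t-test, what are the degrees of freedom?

df = n₁ + n₂ − 2 = 22 + 10 − 2 = 30

degrees of freedom = 30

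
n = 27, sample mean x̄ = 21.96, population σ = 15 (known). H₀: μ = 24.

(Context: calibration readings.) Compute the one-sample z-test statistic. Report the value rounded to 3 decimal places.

SE = σ/√n = 15/√27 = 2.8868
z = (x̄−μ₀)/SE = (21.96−24)/2.8868 = -0.7067

test statistic = -0.707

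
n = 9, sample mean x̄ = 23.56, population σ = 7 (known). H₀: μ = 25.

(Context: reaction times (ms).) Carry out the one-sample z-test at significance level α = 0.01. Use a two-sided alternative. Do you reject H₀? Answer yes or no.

reject H₀: no

SE = σ/√n = 7/√9 = 2.3333
z = (x̄−μ₀)/SE = (23.56−25)/2.3333 = -0.6171
p-value (two-sided) = 0.53714
At α=0.01: p ≥ α → fail to reject H₀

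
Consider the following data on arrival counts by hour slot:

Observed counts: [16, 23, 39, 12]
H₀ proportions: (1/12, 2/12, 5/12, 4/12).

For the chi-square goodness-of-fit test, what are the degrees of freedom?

df = k − 1 = 4 − 1 = 3

degrees of freedom = 3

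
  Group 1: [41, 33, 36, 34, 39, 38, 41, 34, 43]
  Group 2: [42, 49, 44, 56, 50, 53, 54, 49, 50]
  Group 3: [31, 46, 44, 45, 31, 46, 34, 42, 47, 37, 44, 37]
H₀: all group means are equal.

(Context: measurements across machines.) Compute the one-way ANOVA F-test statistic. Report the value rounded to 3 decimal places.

Group means [37.67, 49.67, 40.33], grand mean 42.333
SSB = Σnᵢ(x̄ᵢ−x̄)² = 728.000; SSW = ΣΣ(x−x̄ᵢ)² = 662.667
MSB = 728.000/2 = 364.0000; MSW = 662.667/27 = 24.5432
F = MSB/MSW = 14.8310
df = (2, 27)

test statistic = 14.831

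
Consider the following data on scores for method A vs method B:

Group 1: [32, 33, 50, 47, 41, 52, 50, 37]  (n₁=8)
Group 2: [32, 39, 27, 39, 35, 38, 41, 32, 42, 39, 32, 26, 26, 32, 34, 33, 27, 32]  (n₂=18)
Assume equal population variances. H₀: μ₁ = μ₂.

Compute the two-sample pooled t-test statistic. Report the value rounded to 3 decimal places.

test statistic = 3.480

x̄₁=42.750, s₁=8.067, n₁=8
x̄₂=33.667, s₂=5.145, n₂=18
s_p² = [7·8.067² + 17·5.145²]/24 = 37.7292
SE = √(s_p²·(1/8+1/18)) = 2.6100
t = (42.750−33.667)/2.6100 = 3.4802
df = 24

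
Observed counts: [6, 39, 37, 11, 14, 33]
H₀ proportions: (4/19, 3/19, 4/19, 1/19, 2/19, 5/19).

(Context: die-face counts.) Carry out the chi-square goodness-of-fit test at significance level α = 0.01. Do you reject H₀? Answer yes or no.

n = 140; E_i = n·p_i = [29.47, 22.11, 29.47, 7.37, 14.74, 36.84]
χ² = (6−29.47)²/29.47 + (39−22.11)²/22.11 + (37−29.47)²/29.47 + (11−7.37)²/7.37 + (14−14.74)²/14.74 + (33−36.84)²/36.84 = 35.7568
df = 5
p-value (upper-tail) = 0.00000
At α=0.01: p < α → reject H₀

reject H₀: yes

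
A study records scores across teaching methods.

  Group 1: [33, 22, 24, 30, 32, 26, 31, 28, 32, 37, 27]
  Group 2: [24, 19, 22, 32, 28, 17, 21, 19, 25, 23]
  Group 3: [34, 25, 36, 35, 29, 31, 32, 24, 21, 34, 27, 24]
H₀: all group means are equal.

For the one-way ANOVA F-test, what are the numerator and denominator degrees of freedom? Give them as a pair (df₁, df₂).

degrees of freedom = [2, 30]

k = 3 groups, N = 33 total
df = (k−1, N−k) = (3−1, 33−3) = (2, 30)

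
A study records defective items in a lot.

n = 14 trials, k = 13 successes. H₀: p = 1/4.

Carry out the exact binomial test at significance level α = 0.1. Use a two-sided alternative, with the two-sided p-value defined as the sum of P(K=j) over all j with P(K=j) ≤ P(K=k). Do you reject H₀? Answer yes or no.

reject H₀: yes

Exact binomial: n=14, k=13, p₀=1/4=0.2500
P(X=j) = C(n,j)·p₀^j·(1−p₀)^(n−j); p = Σ P(X=j) over j with P(X=j) ≤ P(X=13)
p-value (two-sided) = 0.00000
At α=0.1: p < α → reject H₀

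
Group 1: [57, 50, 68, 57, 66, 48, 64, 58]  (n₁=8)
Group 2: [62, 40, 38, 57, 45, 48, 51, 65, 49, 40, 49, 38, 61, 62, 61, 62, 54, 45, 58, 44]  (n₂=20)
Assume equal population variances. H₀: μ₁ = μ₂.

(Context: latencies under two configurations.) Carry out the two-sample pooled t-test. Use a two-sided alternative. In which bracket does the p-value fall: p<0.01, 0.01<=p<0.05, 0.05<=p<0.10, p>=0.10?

x̄₁=58.500, s₁=7.211, n₁=8
x̄₂=51.450, s₂=9.081, n₂=20
s_p² = [7·7.211² + 19·9.081²]/26 = 74.2673
SE = √(s_p²·(1/8+1/20)) = 3.6051
t = (58.500−51.450)/3.6051 = 1.9556
df = 26
p-value (two-sided) = 0.06134
→ bracket: 0.05<=p<0.10

p-value bracket: 0.05<=p<0.10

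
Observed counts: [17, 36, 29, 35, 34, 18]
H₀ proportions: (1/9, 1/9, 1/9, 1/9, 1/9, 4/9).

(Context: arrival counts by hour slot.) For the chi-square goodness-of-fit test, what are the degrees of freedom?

degrees of freedom = 5

df = k − 1 = 6 − 1 = 5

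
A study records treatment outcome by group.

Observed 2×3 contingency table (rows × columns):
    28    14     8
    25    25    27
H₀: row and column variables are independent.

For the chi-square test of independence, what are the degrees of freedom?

degrees of freedom = 2

df = (r−1)(c−1) = (2−1)·(3−1) = 2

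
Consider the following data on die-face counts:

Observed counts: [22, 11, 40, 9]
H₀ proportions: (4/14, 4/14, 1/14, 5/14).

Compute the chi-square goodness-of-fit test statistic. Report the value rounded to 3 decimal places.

test statistic = 219.760

n = 82; E_i = n·p_i = [23.43, 23.43, 5.86, 29.29]
χ² = (22−23.43)²/23.43 + (11−23.43)²/23.43 + (40−5.86)²/5.86 + (9−29.29)²/29.29 = 219.7598
df = 3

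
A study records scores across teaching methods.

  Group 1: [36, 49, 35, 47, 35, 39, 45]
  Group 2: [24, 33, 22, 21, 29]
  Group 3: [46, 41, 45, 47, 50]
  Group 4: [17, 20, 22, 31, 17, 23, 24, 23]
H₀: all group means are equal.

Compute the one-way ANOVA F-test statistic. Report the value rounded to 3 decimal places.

test statistic = 34.157

Group means [40.86, 25.80, 45.80, 22.12], grand mean 32.840
SSB = Σnᵢ(x̄ᵢ−x̄)² = 2456.028; SSW = ΣΣ(x−x̄ᵢ)² = 503.332
MSB = 2456.028/3 = 818.6760; MSW = 503.332/21 = 23.9682
F = MSB/MSW = 34.1568
df = (3, 21)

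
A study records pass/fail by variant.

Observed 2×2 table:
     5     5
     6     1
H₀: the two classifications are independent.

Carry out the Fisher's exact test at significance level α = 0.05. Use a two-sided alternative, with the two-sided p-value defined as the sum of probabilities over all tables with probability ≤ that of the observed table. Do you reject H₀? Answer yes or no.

reject H₀: no

Margins: r₁=10, r₂=7, c₁=11, c₂=6, n=17
p_obs = C(10,5)·C(7,6)/C(17,11); sum pmf over tables with pmf ≤ p_obs
p-value (two-sided) = 0.30430
At α=0.05: p ≥ α → fail to reject H₀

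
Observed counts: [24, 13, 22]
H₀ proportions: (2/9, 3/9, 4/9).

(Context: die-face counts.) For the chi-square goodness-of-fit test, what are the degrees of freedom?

df = k − 1 = 3 − 1 = 2

degrees of freedom = 2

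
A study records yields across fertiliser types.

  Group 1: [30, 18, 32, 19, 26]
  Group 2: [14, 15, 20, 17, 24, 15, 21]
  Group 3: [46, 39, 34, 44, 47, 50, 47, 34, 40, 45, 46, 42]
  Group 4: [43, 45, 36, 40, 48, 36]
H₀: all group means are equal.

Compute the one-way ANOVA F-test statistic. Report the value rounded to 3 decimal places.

test statistic = 45.707

Group means [25.00, 18.00, 42.83, 41.33], grand mean 33.767
SSB = Σnᵢ(x̄ᵢ−x̄)² = 3454.367; SSW = ΣΣ(x−x̄ᵢ)² = 655.000
MSB = 3454.367/3 = 1151.4556; MSW = 655.000/26 = 25.1923
F = MSB/MSW = 45.7066
df = (3, 26)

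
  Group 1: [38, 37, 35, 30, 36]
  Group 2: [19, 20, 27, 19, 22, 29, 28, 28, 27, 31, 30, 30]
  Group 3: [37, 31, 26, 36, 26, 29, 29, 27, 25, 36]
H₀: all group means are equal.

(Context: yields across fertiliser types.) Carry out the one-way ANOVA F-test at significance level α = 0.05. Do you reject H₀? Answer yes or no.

reject H₀: yes

Group means [35.20, 25.83, 30.20], grand mean 29.185
SSB = Σnᵢ(x̄ᵢ−x̄)² = 326.007; SSW = ΣΣ(x−x̄ᵢ)² = 454.067
MSB = 326.007/2 = 163.0037; MSW = 454.067/24 = 18.9194
F = MSB/MSW = 8.6157
df = (2, 24)
p-value (upper-tail) = 0.00151
At α=0.05: p < α → reject H₀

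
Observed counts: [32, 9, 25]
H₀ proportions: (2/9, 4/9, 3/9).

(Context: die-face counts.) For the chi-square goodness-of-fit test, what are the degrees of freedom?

df = k − 1 = 3 − 1 = 2

degrees of freedom = 2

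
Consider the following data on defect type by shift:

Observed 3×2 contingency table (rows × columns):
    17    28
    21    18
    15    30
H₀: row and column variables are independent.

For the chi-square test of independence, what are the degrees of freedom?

df = (r−1)(c−1) = (3−1)·(2−1) = 2

degrees of freedom = 2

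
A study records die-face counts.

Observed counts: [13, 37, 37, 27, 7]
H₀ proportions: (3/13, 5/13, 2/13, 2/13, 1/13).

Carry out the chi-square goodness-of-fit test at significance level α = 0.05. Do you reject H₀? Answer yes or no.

n = 121; E_i = n·p_i = [27.92, 46.54, 18.62, 18.62, 9.31]
χ² = (13−27.92)²/27.92 + (37−46.54)²/46.54 + (37−18.62)²/18.62 + (27−18.62)²/18.62 + (7−9.31)²/9.31 = 32.4358
df = 4
p-value (upper-tail) = 0.00000
At α=0.05: p < α → reject H₀

reject H₀: yes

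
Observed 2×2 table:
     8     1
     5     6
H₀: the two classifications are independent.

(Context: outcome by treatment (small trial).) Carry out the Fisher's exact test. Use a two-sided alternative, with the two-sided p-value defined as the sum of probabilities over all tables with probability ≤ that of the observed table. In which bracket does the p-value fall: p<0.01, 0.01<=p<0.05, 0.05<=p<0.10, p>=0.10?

Margins: r₁=9, r₂=11, c₁=13, c₂=7, n=20
p_obs = C(9,8)·C(11,5)/C(20,13); sum pmf over tables with pmf ≤ p_obs
p-value (two-sided) = 0.07028
→ bracket: 0.05<=p<0.10

p-value bracket: 0.05<=p<0.10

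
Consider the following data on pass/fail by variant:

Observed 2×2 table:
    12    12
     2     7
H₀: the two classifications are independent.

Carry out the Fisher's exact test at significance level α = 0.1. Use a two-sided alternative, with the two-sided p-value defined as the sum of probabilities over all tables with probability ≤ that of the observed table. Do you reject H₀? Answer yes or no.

reject H₀: no

Margins: r₁=24, r₂=9, c₁=14, c₂=19, n=33
p_obs = C(24,12)·C(9,2)/C(33,14); sum pmf over tables with pmf ≤ p_obs
p-value (two-sided) = 0.24092
At α=0.1: p ≥ α → fail to reject H₀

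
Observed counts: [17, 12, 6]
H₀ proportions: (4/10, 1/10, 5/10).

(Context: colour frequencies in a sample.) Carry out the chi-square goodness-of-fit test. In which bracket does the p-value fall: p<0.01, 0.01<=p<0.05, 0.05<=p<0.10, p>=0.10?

p-value bracket: p<0.01

n = 35; E_i = n·p_i = [14.00, 3.50, 17.50]
χ² = (17−14.00)²/14.00 + (12−3.50)²/3.50 + (6−17.50)²/17.50 = 28.8429
df = 2
p-value (upper-tail) = 0.00000
→ bracket: p<0.01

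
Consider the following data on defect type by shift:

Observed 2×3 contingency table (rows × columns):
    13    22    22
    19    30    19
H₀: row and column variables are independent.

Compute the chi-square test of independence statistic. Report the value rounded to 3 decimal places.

Row totals [57, 68], col totals [32, 52, 41], n=125
χ² = (13−14.59)²/14.59 + (22−23.71)²/23.71 + (22−18.70)²/18.70 + (19−17.41)²/17.41 + (30−28.29)²/28.29 + (19−22.30)²/22.30 = 1.6198
df = 2

test statistic = 1.620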